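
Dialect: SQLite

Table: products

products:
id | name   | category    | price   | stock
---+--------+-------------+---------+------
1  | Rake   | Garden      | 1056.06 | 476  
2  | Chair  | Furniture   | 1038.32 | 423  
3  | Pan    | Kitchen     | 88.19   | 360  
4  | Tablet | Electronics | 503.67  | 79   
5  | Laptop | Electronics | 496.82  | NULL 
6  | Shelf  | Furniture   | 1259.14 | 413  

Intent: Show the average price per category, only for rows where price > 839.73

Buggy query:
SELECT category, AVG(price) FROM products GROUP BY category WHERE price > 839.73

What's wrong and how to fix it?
Bug: WHERE cannot follow GROUP BY

Fix: Move the WHERE clause before GROUP BY

Corrected query:
SELECT category, AVG(price) FROM products WHERE price > 839.73 GROUP BY category

Result:
category  | AVG(price)
----------+-----------
Furniture | 1148.73   
Garden    | 1056.06   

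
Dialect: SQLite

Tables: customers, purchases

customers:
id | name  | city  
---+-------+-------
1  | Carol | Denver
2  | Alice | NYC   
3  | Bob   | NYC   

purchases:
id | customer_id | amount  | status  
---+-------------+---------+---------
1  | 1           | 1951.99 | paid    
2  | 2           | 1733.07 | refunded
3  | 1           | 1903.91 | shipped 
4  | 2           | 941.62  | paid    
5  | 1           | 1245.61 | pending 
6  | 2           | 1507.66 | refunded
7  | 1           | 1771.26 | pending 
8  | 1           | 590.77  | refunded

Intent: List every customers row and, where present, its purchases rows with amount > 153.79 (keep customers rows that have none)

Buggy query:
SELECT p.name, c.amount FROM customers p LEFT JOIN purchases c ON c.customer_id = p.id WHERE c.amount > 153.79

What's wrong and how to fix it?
Bug: A WHERE condition on the right-hand table after LEFT JOIN drops unmatched parents

Fix: Put 'c.amount > 153.79' in the JOIN's ON clause instead of WHERE

Corrected query:
SELECT p.name, c.amount FROM customers p LEFT JOIN purchases c ON c.customer_id = p.id AND c.amount > 153.79

Result:
name  | amount 
------+--------
Carol | 590.77 
Carol | 1245.61
Carol | 1771.26
Carol | 1903.91
Carol | 1951.99
Alice | 941.62 
Alice | 1507.66
Alice | 1733.07
Bob   | NULL   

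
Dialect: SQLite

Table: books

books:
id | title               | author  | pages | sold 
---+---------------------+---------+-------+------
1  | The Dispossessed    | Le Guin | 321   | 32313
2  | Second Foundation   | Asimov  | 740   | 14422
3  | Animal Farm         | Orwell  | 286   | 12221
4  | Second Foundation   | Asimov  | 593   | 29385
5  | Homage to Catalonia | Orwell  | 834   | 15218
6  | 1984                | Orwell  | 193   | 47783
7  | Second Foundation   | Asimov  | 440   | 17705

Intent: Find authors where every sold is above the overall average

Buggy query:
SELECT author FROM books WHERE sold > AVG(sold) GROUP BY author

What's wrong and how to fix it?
Bug: AVG() is an aggregate; it can't sit directly in WHERE

Fix: Use a subquery for AVG and a HAVING MIN(...) filter so the condition holds for every row in the group

Corrected query:
SELECT author FROM books GROUP BY author HAVING MIN(sold) > (SELECT AVG(sold) FROM books)

Result:
author 
-------
Le Guin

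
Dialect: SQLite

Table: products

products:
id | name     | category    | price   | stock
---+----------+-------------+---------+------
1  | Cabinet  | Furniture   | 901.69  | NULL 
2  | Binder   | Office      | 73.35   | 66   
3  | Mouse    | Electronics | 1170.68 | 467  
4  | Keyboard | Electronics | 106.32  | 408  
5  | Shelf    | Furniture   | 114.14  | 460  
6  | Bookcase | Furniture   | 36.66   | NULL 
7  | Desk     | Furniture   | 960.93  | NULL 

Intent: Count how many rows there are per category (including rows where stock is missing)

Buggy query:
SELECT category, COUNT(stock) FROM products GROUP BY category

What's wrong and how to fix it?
Bug: COUNT(column) counts non-NULL values only; rows with NULL stock aren't counted

Fix: Replace COUNT(stock) with COUNT(*)

Corrected query:
SELECT category, COUNT(*) FROM products GROUP BY category

Result:
category    | COUNT(*)
------------+---------
Electronics | 2       
Furniture   | 4       
Office      | 1       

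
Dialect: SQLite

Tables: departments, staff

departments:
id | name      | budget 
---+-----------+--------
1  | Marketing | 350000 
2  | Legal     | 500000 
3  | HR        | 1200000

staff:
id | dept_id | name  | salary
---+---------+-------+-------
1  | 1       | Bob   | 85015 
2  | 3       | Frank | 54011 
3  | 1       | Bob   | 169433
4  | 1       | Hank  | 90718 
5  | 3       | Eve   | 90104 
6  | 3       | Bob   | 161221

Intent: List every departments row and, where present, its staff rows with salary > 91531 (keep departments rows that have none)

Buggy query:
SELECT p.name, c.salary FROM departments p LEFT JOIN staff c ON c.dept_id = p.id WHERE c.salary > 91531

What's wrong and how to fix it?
Bug: A WHERE condition on the right-hand table after LEFT JOIN drops unmatched parents

Fix: Put 'c.salary > 91531' in the JOIN's ON clause instead of WHERE

Corrected query:
SELECT p.name, c.salary FROM departments p LEFT JOIN staff c ON c.dept_id = p.id AND c.salary > 91531

Result:
name      | salary
----------+-------
Marketing | 169433
Legal     | NULL  
HR        | 161221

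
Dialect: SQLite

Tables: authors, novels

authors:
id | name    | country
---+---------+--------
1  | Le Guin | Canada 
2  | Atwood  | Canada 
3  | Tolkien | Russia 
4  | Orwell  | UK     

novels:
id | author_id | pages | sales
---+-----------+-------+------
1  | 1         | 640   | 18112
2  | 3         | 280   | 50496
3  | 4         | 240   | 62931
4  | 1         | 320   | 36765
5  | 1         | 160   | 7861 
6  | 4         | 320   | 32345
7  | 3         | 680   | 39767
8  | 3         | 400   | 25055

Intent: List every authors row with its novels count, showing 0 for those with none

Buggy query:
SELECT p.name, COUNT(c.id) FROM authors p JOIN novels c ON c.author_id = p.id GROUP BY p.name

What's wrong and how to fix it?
Bug: An inner join excludes parents with zero children

Fix: Use LEFT JOIN so parents without children still appear (COUNT(c.id) gives 0)

Corrected query:
SELECT p.name, COUNT(c.id) FROM authors p LEFT JOIN novels c ON c.author_id = p.id GROUP BY p.name

Result:
name    | COUNT(c.id)
--------+------------
Atwood  | 0          
Le Guin | 3          
Orwell  | 2          
Tolkien | 3          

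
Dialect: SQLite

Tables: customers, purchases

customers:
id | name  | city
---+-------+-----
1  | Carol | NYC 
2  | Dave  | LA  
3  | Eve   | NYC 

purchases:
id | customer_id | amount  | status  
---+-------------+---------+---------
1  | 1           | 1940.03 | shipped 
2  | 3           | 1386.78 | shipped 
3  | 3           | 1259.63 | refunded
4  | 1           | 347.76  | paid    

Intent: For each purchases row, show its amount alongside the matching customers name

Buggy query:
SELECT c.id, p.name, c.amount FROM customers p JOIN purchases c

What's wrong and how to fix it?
Bug: Missing join condition: each purchases row is matched to all customers rows instead of just its own

Fix: Specify the join condition linking the foreign key to the parent id

Corrected query:
SELECT c.id, p.name, c.amount FROM customers p JOIN purchases c ON c.customer_id = p.id

Result:
id | name  | amount 
---+-------+--------
1  | Carol | 1940.03
2  | Eve   | 1386.78
3  | Eve   | 1259.63
4  | Carol | 347.76 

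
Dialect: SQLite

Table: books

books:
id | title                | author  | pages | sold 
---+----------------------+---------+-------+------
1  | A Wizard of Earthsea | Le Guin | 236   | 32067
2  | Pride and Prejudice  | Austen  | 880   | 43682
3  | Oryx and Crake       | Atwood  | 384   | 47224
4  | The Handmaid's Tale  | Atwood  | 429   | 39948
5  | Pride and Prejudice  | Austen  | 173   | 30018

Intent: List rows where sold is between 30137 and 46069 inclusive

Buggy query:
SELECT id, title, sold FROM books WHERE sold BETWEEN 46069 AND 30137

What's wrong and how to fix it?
Bug: The bounds are reversed; BETWEEN a AND b requires a <= b to match anything

Fix: Swap the bounds so the smaller value comes first

Corrected query:
SELECT id, title, sold FROM books WHERE sold BETWEEN 30137 AND 46069

Result:
id | title                | sold 
---+----------------------+------
1  | A Wizard of Earthsea | 32067
2  | Pride and Prejudice  | 43682
4  | The Handmaid's Tale  | 39948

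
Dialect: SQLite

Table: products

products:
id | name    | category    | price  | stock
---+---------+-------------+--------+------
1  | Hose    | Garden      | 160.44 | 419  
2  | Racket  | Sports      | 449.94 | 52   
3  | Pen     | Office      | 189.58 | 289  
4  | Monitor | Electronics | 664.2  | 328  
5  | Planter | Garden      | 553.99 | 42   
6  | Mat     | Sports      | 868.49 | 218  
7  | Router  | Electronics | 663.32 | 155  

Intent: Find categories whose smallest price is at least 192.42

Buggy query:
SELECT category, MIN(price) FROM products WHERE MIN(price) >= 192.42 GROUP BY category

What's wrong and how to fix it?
Bug: Aggregates like MIN are computed per group after WHERE runs

Fix: Use HAVING for the per-group MIN condition

Corrected query:
SELECT category, MIN(price) FROM products GROUP BY category HAVING MIN(price) >= 192.42

Result:
category    | MIN(price)
------------+-----------
Electronics | 663.32    
Sports      | 449.94    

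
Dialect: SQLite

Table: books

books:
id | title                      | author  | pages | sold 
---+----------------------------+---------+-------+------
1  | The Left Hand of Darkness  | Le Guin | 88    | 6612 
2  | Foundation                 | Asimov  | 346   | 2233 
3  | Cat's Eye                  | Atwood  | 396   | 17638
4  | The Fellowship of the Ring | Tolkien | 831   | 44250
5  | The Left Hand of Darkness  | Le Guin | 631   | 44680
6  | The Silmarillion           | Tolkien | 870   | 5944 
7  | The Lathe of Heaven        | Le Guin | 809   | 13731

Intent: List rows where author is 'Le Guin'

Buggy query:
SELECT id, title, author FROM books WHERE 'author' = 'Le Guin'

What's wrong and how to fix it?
Bug: 'author' in single quotes is a string literal, not the column; the comparison is literal-vs-literal and never true

Fix: Reference the column as author without single quotes

Corrected query:
SELECT id, title, author FROM books WHERE author = 'Le Guin'

Result:
id | title                     | author 
---+---------------------------+--------
1  | The Left Hand of Darkness | Le Guin
5  | The Left Hand of Darkness | Le Guin
7  | The Lathe of Heaven       | Le Guin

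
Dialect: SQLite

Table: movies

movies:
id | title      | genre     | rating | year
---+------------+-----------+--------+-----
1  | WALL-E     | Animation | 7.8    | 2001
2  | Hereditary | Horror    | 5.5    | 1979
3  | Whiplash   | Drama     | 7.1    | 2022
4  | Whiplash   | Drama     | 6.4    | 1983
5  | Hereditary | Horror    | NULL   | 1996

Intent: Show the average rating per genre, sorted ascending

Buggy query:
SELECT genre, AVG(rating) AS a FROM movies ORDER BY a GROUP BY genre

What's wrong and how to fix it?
Bug: GROUP BY must precede ORDER BY

Fix: Move ORDER BY to the end, after GROUP BY

Corrected query:
SELECT genre, AVG(rating) AS a FROM movies GROUP BY genre ORDER BY a

Result:
genre     | a   
----------+-----
Horror    | 5.5 
Drama     | 6.75
Animation | 7.8 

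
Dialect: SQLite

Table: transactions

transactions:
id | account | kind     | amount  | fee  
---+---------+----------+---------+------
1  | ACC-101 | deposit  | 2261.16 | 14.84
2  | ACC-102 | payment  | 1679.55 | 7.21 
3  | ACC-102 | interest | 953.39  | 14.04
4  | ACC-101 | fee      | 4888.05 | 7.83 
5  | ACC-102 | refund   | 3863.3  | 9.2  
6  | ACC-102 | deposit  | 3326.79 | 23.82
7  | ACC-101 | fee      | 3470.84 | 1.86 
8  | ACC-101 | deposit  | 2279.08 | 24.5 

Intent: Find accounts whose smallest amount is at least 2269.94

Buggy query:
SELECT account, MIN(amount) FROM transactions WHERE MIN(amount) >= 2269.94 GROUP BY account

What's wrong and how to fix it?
Bug: MIN() in WHERE is a misuse of aggregate

Fix: Use HAVING for the per-group MIN condition

Corrected query:
SELECT account, MIN(amount) FROM transactions GROUP BY account HAVING MIN(amount) >= 2269.94

Result:
(no rows)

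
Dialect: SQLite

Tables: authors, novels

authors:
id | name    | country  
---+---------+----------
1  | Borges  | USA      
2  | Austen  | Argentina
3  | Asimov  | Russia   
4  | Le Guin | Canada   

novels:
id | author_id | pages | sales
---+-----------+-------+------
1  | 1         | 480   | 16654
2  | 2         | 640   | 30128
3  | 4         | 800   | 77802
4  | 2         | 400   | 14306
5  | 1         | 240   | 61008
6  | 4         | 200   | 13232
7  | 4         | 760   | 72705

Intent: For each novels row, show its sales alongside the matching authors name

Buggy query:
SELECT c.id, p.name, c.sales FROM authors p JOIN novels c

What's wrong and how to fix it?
Bug: Missing join condition: each novels row is matched to all authors rows instead of just its own

Fix: Add ON c.author_id = p.id to the JOIN

Corrected query:
SELECT c.id, p.name, c.sales FROM authors p JOIN novels c ON c.author_id = p.id

Result:
id | name    | sales
---+---------+------
1  | Borges  | 16654
2  | Austen  | 30128
3  | Le Guin | 77802
4  | Austen  | 14306
5  | Borges  | 61008
6  | Le Guin | 13232
7  | Le Guin | 72705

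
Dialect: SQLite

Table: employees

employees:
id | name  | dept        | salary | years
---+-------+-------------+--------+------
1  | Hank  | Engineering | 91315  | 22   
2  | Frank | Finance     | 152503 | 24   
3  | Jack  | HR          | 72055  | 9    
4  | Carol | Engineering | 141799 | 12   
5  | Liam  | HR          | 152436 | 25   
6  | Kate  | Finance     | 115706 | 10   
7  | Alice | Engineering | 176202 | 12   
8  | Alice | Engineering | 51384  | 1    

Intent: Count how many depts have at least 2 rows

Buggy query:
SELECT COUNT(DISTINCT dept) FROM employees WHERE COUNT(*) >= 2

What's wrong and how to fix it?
Bug: COUNT(*) cannot appear in WHERE; the per-group count doesn't exist yet

Fix: Use a subquery that GROUPs and filters with HAVING, then count its rows

Corrected query:
SELECT COUNT(*) FROM (SELECT dept FROM employees GROUP BY dept HAVING COUNT(*) >= 2)

Result:
COUNT(*)
--------
3       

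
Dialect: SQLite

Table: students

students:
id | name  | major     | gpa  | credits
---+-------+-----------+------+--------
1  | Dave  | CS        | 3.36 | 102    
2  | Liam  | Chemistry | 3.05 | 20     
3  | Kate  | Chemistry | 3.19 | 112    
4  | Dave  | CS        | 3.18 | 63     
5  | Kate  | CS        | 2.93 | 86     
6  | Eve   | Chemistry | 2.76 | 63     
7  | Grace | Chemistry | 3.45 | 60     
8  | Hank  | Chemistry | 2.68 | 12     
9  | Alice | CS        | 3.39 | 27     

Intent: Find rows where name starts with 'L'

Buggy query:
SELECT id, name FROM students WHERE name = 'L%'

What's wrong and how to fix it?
Bug: '=' compares the literal string including the % character; pattern matching needs LIKE

Fix: Use LIKE for wildcard pattern matching

Corrected query:
SELECT id, name FROM students WHERE name LIKE 'L%'

Result:
id | name
---+-----
2  | Liam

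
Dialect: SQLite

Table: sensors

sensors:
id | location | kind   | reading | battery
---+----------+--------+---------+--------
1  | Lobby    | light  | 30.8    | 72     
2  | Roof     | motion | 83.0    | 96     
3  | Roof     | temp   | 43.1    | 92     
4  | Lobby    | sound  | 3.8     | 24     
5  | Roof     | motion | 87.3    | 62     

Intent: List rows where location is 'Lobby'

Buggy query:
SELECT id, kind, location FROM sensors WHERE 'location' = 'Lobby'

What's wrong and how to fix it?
Bug: Single quotes denote string literals in SQL; the column name is being compared as a constant string

Fix: Remove the quotes around the column name (or use double quotes for an identifier)

Corrected query:
SELECT id, kind, location FROM sensors WHERE location = 'Lobby'

Result:
id | kind  | location
---+-------+---------
1  | light | Lobby   
4  | sound | Lobby   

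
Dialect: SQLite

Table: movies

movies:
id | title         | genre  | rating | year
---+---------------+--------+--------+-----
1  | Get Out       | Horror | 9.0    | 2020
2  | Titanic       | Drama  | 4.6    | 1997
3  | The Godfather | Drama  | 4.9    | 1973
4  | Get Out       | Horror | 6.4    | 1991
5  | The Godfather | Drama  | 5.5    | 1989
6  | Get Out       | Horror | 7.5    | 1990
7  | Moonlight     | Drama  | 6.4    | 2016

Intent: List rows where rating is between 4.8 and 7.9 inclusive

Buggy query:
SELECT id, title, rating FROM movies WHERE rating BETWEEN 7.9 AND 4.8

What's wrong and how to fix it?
Bug: The bounds are reversed; BETWEEN a AND b requires a <= b to match anything

Fix: Swap the bounds so the smaller value comes first

Corrected query:
SELECT id, title, rating FROM movies WHERE rating BETWEEN 4.8 AND 7.9

Result:
id | title         | rating
---+---------------+-------
3  | The Godfather | 4.9   
4  | Get Out       | 6.4   
5  | The Godfather | 5.5   
6  | Get Out       | 7.5   
7  | Moonlight     | 6.4   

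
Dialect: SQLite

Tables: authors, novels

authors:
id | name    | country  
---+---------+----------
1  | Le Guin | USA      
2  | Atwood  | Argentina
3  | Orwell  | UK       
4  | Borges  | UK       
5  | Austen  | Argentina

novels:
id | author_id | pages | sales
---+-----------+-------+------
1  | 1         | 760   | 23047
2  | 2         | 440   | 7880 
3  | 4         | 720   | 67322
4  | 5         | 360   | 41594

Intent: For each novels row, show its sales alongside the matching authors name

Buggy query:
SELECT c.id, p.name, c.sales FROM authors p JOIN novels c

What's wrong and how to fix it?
Bug: JOIN with no ON clause produces a cartesian product; every novels row pairs with every authors row

Fix: Add ON c.author_id = p.id to the JOIN

Corrected query:
SELECT c.id, p.name, c.sales FROM authors p JOIN novels c ON c.author_id = p.id

Result:
id | name    | sales
---+---------+------
1  | Le Guin | 23047
2  | Atwood  | 7880 
3  | Borges  | 67322
4  | Austen  | 41594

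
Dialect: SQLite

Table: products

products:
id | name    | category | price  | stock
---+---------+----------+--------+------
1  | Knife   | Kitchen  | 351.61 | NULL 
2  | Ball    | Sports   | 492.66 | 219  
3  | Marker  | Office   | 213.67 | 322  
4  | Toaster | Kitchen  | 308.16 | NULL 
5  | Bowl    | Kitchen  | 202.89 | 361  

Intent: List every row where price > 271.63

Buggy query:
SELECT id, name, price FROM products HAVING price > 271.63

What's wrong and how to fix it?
Bug: HAVING filters the output of aggregation, but this query has no GROUP BY and no aggregate functions, so SQLite rejects it (HAVING clause on a non-aggregate query); the condition here is per row

Fix: Replace HAVING with WHERE since the condition applies to individual rows

Corrected query:
SELECT id, name, price FROM products WHERE price > 271.63

Result:
id | name    | price 
---+---------+-------
1  | Knife   | 351.61
2  | Ball    | 492.66
4  | Toaster | 308.16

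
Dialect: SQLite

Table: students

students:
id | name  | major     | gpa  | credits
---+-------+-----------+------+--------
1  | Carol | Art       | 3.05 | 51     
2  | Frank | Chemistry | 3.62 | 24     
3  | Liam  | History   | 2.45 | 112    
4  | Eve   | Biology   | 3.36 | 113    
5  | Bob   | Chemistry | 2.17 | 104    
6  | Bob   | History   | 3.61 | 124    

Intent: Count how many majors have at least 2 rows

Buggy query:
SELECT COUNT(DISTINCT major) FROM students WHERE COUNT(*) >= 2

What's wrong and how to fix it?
Bug: WHERE filters individual rows, not groups, so a group-level COUNT is invalid there

Fix: Group first with HAVING COUNT(*) >= 2, then COUNT the resulting groups

Corrected query:
SELECT COUNT(*) FROM (SELECT major FROM students GROUP BY major HAVING COUNT(*) >= 2)

Result:
COUNT(*)
--------
2       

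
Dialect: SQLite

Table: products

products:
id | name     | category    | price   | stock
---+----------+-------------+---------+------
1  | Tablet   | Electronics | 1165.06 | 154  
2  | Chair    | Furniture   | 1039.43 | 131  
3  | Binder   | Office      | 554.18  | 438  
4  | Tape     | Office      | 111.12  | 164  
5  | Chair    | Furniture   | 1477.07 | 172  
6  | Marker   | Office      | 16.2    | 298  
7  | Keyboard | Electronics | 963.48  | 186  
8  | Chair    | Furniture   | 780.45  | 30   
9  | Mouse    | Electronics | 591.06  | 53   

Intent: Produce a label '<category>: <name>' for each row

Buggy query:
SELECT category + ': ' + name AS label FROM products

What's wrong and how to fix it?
Bug: SQLite uses || for string concatenation; + coerces text to numbers (yielding 0)

Fix: Use the || operator for string concatenation

Corrected query:
SELECT category || ': ' || name AS label FROM products

Result:
label                
---------------------
Electronics: Tablet  
Furniture: Chair     
Office: Binder       
Office: Tape         
Furniture: Chair     
Office: Marker       
Electronics: Keyboard
Furniture: Chair     
Electronics: Mouse   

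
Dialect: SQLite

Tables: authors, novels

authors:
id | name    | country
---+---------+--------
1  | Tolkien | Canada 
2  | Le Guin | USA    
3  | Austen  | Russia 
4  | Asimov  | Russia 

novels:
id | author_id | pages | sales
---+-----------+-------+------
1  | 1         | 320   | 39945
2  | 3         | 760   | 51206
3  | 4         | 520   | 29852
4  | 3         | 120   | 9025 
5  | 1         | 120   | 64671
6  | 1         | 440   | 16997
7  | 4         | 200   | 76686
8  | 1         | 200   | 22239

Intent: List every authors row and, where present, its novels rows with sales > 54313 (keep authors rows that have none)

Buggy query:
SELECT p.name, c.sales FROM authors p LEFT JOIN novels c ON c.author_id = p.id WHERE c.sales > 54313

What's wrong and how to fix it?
Bug: A WHERE condition on the right-hand table after LEFT JOIN drops unmatched parents

Fix: Move the right-table condition into the ON clause so unmatched parents are kept

Corrected query:
SELECT p.name, c.sales FROM authors p LEFT JOIN novels c ON c.author_id = p.id AND c.sales > 54313

Result:
name    | sales
--------+------
Tolkien | 64671
Le Guin | NULL 
Austen  | NULL 
Asimov  | 76686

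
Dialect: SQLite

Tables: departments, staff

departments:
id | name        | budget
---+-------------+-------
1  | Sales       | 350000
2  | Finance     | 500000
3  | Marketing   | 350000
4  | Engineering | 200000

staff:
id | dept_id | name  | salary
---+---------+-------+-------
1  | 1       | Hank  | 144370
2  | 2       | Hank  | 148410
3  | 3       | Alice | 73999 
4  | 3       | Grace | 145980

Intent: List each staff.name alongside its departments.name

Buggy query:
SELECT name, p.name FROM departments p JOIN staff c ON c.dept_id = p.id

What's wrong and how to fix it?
Bug: 'name' exists in both joined tables, so the database can't tell which one is meant

Fix: Qualify the column with its table alias (c.name)

Corrected query:
SELECT c.name, p.name FROM departments p JOIN staff c ON c.dept_id = p.id

Result:
name  | name     
------+----------
Hank  | Sales    
Hank  | Finance  
Alice | Marketing
Grace | Marketing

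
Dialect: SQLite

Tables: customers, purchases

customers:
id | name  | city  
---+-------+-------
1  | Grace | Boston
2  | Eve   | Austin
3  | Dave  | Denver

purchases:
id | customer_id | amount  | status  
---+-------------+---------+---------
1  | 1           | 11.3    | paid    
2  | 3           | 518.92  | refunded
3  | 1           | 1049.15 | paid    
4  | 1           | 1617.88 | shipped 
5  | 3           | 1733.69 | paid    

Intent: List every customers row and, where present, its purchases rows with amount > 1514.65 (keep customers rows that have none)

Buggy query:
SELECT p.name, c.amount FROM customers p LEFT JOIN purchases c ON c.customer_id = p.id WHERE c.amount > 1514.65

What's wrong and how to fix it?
Bug: A WHERE condition on the right-hand table after LEFT JOIN drops unmatched parents

Fix: Put 'c.amount > 1514.65' in the JOIN's ON clause instead of WHERE

Corrected query:
SELECT p.name, c.amount FROM customers p LEFT JOIN purchases c ON c.customer_id = p.id AND c.amount > 1514.65

Result:
name  | amount 
------+--------
Grace | 1617.88
Eve   | NULL   
Dave  | 1733.69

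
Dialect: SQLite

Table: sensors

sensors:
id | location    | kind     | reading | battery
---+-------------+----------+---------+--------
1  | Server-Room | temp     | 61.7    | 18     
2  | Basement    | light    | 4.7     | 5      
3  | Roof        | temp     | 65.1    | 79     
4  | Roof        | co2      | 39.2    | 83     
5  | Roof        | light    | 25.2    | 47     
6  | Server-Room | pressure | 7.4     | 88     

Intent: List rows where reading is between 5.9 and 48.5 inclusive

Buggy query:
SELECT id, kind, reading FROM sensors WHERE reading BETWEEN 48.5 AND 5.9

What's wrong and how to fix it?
Bug: The bounds are reversed; BETWEEN a AND b requires a <= b to match anything

Fix: Write BETWEEN 5.9 AND 48.5

Corrected query:
SELECT id, kind, reading FROM sensors WHERE reading BETWEEN 5.9 AND 48.5

Result:
id | kind     | reading
---+----------+--------
4  | co2      | 39.2   
5  | light    | 25.2   
6  | pressure | 7.4    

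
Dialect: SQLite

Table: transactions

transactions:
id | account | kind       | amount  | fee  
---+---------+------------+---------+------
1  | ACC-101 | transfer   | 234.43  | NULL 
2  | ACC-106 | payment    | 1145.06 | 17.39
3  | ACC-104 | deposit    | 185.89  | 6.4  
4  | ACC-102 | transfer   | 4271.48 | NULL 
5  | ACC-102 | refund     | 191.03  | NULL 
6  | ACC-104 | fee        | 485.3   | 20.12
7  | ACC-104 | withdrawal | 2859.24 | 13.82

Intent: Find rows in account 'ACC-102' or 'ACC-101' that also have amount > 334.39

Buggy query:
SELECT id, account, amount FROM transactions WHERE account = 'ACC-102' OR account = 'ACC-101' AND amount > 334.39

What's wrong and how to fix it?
Bug: Without parentheses, AND is evaluated before OR, so the amount filter only applies to the 'ACC-101' branch

Fix: Add parentheses around the OR so the AND applies to both alternatives

Corrected query:
SELECT id, account, amount FROM transactions WHERE (account = 'ACC-102' OR account = 'ACC-101') AND amount > 334.39

Result:
id | account | amount 
---+---------+--------
4  | ACC-102 | 4271.48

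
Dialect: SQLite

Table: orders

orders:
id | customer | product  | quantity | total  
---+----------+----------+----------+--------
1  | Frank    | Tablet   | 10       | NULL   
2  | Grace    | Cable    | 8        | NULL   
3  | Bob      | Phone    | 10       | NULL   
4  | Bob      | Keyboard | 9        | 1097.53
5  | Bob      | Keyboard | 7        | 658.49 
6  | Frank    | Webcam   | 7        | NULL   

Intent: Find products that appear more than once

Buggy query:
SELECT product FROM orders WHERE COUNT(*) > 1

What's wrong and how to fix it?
Bug: WHERE can't reference COUNT(*); aggregates are computed after WHERE

Fix: GROUP BY product, then filter groups with HAVING COUNT(*) > 1

Corrected query:
SELECT product FROM orders GROUP BY product HAVING COUNT(*) > 1

Result:
product 
--------
Keyboard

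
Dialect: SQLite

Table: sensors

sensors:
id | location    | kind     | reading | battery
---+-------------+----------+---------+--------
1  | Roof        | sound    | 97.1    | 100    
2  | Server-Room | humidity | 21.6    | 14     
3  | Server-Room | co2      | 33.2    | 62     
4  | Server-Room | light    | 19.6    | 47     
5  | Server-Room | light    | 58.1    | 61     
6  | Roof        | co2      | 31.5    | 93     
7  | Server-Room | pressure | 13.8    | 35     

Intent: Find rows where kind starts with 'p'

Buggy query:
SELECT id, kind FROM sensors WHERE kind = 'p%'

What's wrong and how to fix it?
Bug: '=' compares the literal string including the % character; pattern matching needs LIKE

Fix: Replace '=' with LIKE so 'p%' is treated as a pattern

Corrected query:
SELECT id, kind FROM sensors WHERE kind LIKE 'p%'

Result:
id | kind    
---+---------
7  | pressure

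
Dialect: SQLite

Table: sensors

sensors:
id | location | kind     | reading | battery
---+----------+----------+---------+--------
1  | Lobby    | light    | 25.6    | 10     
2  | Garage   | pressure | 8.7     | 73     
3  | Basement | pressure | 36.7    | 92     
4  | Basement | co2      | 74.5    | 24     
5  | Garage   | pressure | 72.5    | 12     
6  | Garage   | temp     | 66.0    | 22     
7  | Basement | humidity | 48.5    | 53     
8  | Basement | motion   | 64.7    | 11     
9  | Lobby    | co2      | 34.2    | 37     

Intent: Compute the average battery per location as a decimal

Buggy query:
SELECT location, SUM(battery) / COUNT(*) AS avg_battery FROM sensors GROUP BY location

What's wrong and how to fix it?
Bug: SUM(battery) and COUNT(*) are both integers; the division truncates the fractional part

Fix: Multiply by 1.0 (or CAST to REAL) to force floating-point division

Corrected query:
SELECT location, SUM(battery) * 1.0 / COUNT(*) AS avg_battery FROM sensors GROUP BY location

Result:
location | avg_battery
---------+------------
Basement | 45         
Garage   | 35.666667  
Lobby    | 23.5       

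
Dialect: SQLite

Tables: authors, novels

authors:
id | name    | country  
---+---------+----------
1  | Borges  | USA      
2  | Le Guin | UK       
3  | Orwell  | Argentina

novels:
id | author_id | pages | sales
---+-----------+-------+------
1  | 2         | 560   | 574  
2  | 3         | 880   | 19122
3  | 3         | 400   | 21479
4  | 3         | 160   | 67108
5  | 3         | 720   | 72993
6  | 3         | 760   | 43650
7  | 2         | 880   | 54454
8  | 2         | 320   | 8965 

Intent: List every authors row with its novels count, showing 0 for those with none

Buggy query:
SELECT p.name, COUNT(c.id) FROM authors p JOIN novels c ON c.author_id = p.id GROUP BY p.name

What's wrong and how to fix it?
Bug: INNER JOIN drops authors rows that have no matching novels rows

Fix: Use LEFT JOIN so parents without children still appear (COUNT(c.id) gives 0)

Corrected query:
SELECT p.name, COUNT(c.id) FROM authors p LEFT JOIN novels c ON c.author_id = p.id GROUP BY p.name

Result:
name    | COUNT(c.id)
--------+------------
Borges  | 0          
Le Guin | 3          
Orwell  | 5          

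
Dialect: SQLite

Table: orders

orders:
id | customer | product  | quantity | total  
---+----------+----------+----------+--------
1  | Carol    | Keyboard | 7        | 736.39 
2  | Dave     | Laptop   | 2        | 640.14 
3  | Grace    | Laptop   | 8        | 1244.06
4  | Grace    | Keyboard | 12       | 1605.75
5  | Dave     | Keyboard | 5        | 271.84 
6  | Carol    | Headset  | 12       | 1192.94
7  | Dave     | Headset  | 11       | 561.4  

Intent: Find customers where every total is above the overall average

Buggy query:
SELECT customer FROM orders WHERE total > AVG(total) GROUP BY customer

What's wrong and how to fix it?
Bug: AVG() is an aggregate; it can't sit directly in WHERE

Fix: Compute the overall average in a scalar subquery and compare each group's MIN against it in HAVING

Corrected query:
SELECT customer FROM orders GROUP BY customer HAVING MIN(total) > (SELECT AVG(total) FROM orders)

Result:
customer
--------
Grace   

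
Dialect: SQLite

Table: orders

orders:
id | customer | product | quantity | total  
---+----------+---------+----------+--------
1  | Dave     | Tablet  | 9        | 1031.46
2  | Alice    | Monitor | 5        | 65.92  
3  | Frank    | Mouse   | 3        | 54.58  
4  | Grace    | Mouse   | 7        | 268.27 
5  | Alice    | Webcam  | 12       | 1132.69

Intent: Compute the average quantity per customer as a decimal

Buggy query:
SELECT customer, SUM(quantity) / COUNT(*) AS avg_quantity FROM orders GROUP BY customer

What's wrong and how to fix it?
Bug: SUM(quantity) and COUNT(*) are both integers; the division truncates the fractional part

Fix: Multiply by 1.0 (or CAST to REAL) to force floating-point division

Corrected query:
SELECT customer, SUM(quantity) * 1.0 / COUNT(*) AS avg_quantity FROM orders GROUP BY customer

Result:
customer | avg_quantity
---------+-------------
Alice    | 8.5         
Dave     | 9           
Frank    | 3           
Grace    | 7           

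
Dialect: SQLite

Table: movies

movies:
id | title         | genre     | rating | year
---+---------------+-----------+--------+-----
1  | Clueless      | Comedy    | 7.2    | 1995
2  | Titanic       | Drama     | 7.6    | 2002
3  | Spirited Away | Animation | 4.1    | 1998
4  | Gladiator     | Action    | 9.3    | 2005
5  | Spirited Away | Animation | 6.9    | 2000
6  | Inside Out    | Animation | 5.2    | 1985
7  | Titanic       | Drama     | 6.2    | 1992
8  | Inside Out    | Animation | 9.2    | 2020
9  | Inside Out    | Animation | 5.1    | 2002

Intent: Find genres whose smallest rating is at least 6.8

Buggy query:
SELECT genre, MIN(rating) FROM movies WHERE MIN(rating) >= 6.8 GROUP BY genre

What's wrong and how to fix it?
Bug: Aggregates like MIN are computed per group after WHERE runs

Fix: Replace WHERE with HAVING after the GROUP BY

Corrected query:
SELECT genre, MIN(rating) FROM movies GROUP BY genre HAVING MIN(rating) >= 6.8

Result:
genre  | MIN(rating)
-------+------------
Action | 9.3        
Comedy | 7.2        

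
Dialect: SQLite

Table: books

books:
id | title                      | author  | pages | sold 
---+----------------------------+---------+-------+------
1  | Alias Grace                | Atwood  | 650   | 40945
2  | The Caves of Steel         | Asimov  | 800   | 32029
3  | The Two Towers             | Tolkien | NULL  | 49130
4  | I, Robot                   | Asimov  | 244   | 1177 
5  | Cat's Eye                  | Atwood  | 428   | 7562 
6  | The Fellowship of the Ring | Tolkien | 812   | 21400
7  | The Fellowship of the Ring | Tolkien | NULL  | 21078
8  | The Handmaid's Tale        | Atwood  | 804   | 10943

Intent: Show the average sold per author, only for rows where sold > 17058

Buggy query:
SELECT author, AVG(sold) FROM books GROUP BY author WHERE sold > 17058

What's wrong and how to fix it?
Bug: WHERE cannot follow GROUP BY

Fix: Place WHERE between FROM and GROUP BY

Corrected query:
SELECT author, AVG(sold) FROM books WHERE sold > 17058 GROUP BY author

Result:
author  | AVG(sold)
--------+----------
Asimov  | 32029    
Atwood  | 40945    
Tolkien | 30536    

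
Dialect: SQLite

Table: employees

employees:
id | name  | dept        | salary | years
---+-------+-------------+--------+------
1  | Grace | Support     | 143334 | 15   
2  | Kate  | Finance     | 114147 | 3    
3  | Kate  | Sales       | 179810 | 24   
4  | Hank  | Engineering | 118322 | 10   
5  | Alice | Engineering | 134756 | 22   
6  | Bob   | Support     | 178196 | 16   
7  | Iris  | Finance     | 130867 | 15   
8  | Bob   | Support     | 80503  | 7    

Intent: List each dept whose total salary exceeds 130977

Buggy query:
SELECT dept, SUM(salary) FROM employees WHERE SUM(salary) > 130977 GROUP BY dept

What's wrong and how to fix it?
Bug: WHERE runs before GROUP BY, so aggregates aren't available there

Fix: Use HAVING (which filters groups after aggregation) instead of WHERE

Corrected query:
SELECT dept, SUM(salary) FROM employees GROUP BY dept HAVING SUM(salary) > 130977

Result:
dept        | SUM(salary)
------------+------------
Engineering | 253078     
Finance     | 245014     
Sales       | 179810     
Support     | 402033     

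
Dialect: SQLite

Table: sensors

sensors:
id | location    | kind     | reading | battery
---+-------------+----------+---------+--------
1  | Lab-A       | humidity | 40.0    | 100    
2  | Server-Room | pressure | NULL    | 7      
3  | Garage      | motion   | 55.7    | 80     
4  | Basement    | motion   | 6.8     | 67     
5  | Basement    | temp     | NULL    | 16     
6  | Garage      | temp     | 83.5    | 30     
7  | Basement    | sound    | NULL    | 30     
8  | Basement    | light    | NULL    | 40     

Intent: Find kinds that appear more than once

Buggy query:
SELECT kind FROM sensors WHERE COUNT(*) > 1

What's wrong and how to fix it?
Bug: COUNT(*) is an aggregate and cannot be used in WHERE

Fix: GROUP BY kind, then filter groups with HAVING COUNT(*) > 1

Corrected query:
SELECT kind FROM sensors GROUP BY kind HAVING COUNT(*) > 1

Result:
kind  
------
motion
temp  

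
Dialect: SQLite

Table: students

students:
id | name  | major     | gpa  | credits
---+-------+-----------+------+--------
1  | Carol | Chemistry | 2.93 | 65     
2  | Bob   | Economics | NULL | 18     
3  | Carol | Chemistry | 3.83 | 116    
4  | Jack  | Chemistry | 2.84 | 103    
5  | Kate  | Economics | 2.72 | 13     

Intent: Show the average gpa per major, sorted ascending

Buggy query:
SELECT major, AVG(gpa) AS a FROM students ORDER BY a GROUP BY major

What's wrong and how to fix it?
Bug: ORDER BY appears before GROUP BY; SQL clause order requires GROUP BY first

Fix: Reorder: SELECT … FROM … GROUP BY … ORDER BY …

Corrected query:
SELECT major, AVG(gpa) AS a FROM students GROUP BY major ORDER BY a

Result:
major     | a   
----------+-----
Economics | 2.72
Chemistry | 3.2 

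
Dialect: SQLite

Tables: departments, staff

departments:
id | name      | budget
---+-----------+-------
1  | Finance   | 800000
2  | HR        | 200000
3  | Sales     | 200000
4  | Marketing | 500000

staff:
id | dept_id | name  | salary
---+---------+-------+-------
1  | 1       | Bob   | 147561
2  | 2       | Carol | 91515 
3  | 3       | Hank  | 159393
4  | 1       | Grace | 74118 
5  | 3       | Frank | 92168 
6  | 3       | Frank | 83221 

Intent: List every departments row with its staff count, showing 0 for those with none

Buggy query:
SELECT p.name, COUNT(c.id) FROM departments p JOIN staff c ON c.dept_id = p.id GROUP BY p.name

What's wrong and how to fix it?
Bug: INNER JOIN drops departments rows that have no matching staff rows

Fix: Switch to LEFT JOIN to retain unmatched parent rows

Corrected query:
SELECT p.name, COUNT(c.id) FROM departments p LEFT JOIN staff c ON c.dept_id = p.id GROUP BY p.name

Result:
name      | COUNT(c.id)
----------+------------
Finance   | 2          
HR        | 1          
Marketing | 0          
Sales     | 3          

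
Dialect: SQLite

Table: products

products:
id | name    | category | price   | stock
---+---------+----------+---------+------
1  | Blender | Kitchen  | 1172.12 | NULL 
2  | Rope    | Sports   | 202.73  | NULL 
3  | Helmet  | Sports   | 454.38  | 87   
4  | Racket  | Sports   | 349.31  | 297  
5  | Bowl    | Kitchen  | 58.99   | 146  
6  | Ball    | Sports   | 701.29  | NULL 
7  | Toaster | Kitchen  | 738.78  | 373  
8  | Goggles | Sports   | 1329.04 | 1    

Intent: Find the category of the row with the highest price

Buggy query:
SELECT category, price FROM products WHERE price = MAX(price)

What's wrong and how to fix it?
Bug: MAX(price) is an aggregate and cannot be used directly in WHERE

Fix: Wrap MAX in a scalar subquery so WHERE compares against a single value

Corrected query:
SELECT category, price FROM products WHERE price = (SELECT MAX(price) FROM products)

Result:
category | price  
---------+--------
Sports   | 1329.04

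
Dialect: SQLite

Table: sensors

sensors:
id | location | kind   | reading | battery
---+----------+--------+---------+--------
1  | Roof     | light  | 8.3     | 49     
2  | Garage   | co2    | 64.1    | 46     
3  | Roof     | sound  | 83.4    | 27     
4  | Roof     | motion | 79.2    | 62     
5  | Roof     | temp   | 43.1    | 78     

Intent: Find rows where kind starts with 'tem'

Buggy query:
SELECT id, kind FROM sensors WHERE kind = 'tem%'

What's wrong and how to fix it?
Bug: '=' compares the literal string including the % character; pattern matching needs LIKE

Fix: Use LIKE for wildcard pattern matching

Corrected query:
SELECT id, kind FROM sensors WHERE kind LIKE 'tem%'

Result:
id | kind
---+-----
5  | temp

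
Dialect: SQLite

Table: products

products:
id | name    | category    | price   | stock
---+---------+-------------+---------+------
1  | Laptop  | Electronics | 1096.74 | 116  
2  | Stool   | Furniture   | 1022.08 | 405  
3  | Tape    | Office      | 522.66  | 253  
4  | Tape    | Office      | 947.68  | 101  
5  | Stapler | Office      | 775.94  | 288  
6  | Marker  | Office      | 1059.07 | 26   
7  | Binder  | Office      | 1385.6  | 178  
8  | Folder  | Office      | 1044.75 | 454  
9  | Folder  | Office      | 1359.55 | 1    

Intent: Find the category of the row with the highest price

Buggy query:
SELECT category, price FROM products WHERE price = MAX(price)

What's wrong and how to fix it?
Bug: WHERE is evaluated per row; an aggregate over the whole table isn't defined there

Fix: Wrap MAX in a scalar subquery so WHERE compares against a single value

Corrected query:
SELECT category, price FROM products WHERE price = (SELECT MAX(price) FROM products)

Result:
category | price 
---------+-------
Office   | 1385.6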